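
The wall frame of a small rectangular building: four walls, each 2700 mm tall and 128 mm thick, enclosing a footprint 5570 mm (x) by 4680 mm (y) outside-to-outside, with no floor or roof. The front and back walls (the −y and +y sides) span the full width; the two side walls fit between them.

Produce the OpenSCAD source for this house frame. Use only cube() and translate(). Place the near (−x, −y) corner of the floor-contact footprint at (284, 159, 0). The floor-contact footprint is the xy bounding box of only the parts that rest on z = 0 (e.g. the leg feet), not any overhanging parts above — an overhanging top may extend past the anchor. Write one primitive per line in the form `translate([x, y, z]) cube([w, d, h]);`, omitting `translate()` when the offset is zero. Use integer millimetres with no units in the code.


translate([284, 159, 0]) cube([5570, 128, 2700]);
translate([284, 4711, 0]) cube([5570, 128, 2700]);
translate([284, 287, 0]) cube([128, 4424, 2700]);
translate([5726, 287, 0]) cube([128, 4424, 2700]);


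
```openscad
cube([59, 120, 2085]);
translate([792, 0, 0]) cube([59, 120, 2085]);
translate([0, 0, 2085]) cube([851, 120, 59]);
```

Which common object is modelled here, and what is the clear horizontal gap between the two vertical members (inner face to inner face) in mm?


A door frame. The clear opening width is 733 mm.

Two 2085 mm tall posts with a header on top — a door frame. The left jamb is 59 mm wide at x = 0; the right jamb starts at x = 792. The clear opening is 792 − 59 = 733 mm.


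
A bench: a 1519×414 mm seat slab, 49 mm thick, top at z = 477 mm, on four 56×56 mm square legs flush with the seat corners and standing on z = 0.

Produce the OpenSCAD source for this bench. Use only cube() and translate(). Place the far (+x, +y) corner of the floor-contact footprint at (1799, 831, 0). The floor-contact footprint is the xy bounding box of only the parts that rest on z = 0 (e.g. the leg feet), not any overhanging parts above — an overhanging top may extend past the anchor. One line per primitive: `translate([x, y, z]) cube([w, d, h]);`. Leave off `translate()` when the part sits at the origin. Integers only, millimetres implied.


translate([280, 417, 428]) cube([1519, 414, 49]);
translate([280, 417, 0]) cube([56, 56, 428]);
translate([280, 775, 0]) cube([56, 56, 428]);
translate([1743, 417, 0]) cube([56, 56, 428]);
translate([1743, 775, 0]) cube([56, 56, 428]);


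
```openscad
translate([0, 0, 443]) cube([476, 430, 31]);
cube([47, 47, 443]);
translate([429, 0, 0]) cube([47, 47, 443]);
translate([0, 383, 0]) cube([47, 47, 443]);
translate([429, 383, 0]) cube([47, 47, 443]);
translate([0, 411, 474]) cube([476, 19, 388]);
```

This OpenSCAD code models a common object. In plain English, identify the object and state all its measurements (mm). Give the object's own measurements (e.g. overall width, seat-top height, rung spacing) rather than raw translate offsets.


A chair. The seat is a 476×430×31 mm slab with its top at z = 474 mm, on four 47×47 mm corner legs (flush with the seat edges, standing on z = 0). A flat backrest 19 mm thick, 388 mm tall, spans the full seat width and rises from the seat top along its +y edge, rear face flush with the rear of the seat.


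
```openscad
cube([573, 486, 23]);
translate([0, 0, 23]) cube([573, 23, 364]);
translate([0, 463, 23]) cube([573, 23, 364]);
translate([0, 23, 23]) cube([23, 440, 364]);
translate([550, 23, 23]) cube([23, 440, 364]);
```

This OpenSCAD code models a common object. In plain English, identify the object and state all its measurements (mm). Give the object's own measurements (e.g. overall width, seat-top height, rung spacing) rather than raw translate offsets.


An open-topped rectangular box: outside dimensions 573×486×387 mm, with a uniform wall and base thickness of 23 mm. The base is a full 573×486 slab on the floor; four walls sit on top of the base. The front and back walls (the −y and +y sides) span the full width; the two side walls fit between them.


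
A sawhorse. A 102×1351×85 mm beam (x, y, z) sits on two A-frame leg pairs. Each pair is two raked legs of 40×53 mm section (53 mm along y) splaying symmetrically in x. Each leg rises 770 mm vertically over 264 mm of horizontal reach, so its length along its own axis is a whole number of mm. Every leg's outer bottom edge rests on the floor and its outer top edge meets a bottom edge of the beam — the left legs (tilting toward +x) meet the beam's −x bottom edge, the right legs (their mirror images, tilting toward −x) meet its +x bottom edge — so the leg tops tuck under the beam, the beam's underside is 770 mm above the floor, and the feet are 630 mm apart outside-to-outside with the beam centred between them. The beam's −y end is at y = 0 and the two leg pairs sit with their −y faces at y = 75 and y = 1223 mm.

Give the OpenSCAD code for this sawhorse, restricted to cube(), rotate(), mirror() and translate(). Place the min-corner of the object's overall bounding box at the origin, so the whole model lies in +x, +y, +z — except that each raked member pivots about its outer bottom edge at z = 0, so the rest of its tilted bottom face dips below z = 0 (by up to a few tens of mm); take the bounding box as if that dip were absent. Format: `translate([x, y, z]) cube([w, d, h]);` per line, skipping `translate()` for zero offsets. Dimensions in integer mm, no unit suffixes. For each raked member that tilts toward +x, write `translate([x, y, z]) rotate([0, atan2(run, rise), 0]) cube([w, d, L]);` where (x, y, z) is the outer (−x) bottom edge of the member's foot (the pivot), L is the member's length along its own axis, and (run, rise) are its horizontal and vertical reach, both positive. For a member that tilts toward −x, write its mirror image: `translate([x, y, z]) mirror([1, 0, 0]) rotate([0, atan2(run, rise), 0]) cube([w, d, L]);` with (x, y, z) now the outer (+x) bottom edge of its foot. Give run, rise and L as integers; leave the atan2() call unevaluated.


translate([264, 0, 770]) cube([102, 1351, 85]);
translate([0, 75, 0]) rotate([0, atan2(264, 770), 0]) cube([40, 53, 814]);
translate([630, 75, 0]) mirror([1, 0, 0]) rotate([0, atan2(264, 770), 0]) cube([40, 53, 814]);
translate([0, 1223, 0]) rotate([0, atan2(264, 770), 0]) cube([40, 53, 814]);
translate([630, 1223, 0]) mirror([1, 0, 0]) rotate([0, atan2(264, 770), 0]) cube([40, 53, 814]);


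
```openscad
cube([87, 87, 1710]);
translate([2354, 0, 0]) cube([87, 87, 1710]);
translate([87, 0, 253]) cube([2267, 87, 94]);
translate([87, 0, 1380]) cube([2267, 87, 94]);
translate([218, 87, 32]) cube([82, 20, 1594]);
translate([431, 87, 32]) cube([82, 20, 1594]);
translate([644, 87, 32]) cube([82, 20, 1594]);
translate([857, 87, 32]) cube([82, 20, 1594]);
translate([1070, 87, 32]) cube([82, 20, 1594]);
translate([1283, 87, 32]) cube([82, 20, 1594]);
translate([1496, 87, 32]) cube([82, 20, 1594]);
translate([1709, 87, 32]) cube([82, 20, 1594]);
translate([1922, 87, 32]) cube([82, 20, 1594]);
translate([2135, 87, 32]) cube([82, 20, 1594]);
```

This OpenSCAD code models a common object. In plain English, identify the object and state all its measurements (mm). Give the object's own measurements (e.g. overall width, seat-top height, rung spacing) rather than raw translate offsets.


A fence section. Two 87×87 mm posts, 1710 mm tall, stand on the floor with a clear span of 2267 mm between their inner faces. Two horizontal rails of 87×94 mm section span the gap between the posts with their undersides at z = 253 mm and z = 1380 mm, flush with the posts' −y face. 10 pickets, each 82 mm wide, 20 mm thick and 1594 mm tall, are fixed to the +y face of the rails with their bottoms at z = 32 mm, spaced across the span with a 131 mm gap after the −x post and between neighbouring pickets, with 137 mm left before the +x post.


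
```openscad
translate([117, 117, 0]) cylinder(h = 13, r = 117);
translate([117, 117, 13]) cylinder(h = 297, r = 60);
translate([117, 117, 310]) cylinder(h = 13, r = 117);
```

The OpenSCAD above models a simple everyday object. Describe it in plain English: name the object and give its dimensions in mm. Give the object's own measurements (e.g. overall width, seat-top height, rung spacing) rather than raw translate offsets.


A spool: two coaxial disc flanges of radius 117 mm and thickness 13 mm, joined by a core cylinder of radius 60 mm and height 297 mm. The lower flange rests on z = 0 and the three cylinders share a vertical axis.


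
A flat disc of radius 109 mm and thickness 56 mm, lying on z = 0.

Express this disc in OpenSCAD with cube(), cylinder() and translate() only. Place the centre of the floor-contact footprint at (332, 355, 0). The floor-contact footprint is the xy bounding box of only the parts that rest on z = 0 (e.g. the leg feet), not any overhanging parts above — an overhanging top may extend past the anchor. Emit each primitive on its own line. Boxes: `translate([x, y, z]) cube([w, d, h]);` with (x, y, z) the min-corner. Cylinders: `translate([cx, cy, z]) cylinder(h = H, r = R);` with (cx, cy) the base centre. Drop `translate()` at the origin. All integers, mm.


translate([332, 355, 0]) cylinder(h = 56, r = 109);


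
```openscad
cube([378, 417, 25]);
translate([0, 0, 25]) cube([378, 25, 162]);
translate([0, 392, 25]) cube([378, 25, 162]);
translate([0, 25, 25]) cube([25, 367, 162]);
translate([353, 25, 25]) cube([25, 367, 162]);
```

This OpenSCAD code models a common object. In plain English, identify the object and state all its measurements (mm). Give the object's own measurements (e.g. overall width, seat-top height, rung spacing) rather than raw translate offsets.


An open-topped rectangular box: outside dimensions 378×417×187 mm, with a uniform wall and base thickness of 25 mm. The base is a full 378×417 slab on the floor; four walls sit on top of the base. The front and back walls (the −y and +y sides) span the full width; the two side walls fit between them.


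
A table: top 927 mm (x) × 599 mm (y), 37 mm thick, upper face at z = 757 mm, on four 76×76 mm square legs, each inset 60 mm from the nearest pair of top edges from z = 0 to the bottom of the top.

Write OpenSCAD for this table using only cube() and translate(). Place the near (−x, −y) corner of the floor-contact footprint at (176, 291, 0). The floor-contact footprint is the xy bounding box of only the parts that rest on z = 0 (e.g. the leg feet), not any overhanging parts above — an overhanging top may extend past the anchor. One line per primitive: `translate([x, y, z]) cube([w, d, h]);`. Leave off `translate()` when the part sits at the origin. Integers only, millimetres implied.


// leg_h = 757 - 37 = 720
translate([116, 231, 720]) cube([927, 599, 37]);
translate([176, 291, 0]) cube([76, 76, 720]);
translate([907, 291, 0]) cube([76, 76, 720]);
translate([176, 694, 0]) cube([76, 76, 720]);
translate([907, 694, 0]) cube([76, 76, 720]);


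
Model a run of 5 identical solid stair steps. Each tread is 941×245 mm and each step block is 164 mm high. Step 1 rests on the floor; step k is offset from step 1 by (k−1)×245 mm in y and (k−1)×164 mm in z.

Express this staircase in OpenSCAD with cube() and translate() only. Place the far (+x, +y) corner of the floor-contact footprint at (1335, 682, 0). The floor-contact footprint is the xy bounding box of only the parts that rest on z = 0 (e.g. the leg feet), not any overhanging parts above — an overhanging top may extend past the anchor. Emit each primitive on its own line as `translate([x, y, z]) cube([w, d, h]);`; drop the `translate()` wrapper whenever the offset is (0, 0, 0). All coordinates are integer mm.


translate([394, 437, 0]) cube([941, 245, 164]);
translate([394, 682, 164]) cube([941, 245, 164]);
translate([394, 927, 328]) cube([941, 245, 164]);
translate([394, 1172, 492]) cube([941, 245, 164]);
translate([394, 1417, 656]) cube([941, 245, 164]);


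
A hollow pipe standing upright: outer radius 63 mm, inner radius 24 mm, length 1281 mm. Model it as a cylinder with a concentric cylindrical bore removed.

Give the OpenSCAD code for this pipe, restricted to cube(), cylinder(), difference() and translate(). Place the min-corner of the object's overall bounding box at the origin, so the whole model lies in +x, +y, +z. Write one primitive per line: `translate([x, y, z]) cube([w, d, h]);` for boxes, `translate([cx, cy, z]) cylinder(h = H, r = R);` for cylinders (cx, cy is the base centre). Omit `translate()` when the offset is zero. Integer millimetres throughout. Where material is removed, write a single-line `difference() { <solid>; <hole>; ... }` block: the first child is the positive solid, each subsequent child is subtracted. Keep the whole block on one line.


difference() { translate([63, 63, 0]) cylinder(h = 1281, r = 63); translate([63, 63, 0]) cylinder(h = 1281, r = 24); }


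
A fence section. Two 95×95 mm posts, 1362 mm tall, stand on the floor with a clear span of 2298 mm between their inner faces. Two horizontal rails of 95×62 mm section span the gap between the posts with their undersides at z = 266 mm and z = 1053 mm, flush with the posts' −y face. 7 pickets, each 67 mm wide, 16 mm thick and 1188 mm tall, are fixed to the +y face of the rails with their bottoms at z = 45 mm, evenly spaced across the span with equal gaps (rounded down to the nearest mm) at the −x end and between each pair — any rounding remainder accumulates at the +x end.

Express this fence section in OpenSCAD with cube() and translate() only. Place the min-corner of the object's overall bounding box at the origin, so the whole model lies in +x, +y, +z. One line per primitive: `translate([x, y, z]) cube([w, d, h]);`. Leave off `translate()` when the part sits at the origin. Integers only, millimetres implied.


cube([95, 95, 1362]);
translate([2393, 0, 0]) cube([95, 95, 1362]);
translate([95, 0, 266]) cube([2298, 95, 62]);
translate([95, 0, 1053]) cube([2298, 95, 62]);
translate([323, 95, 45]) cube([67, 16, 1188]);
translate([618, 95, 45]) cube([67, 16, 1188]);
translate([913, 95, 45]) cube([67, 16, 1188]);
translate([1208, 95, 45]) cube([67, 16, 1188]);
translate([1503, 95, 45]) cube([67, 16, 1188]);
translate([1798, 95, 45]) cube([67, 16, 1188]);
translate([2093, 95, 45]) cube([67, 16, 1188]);


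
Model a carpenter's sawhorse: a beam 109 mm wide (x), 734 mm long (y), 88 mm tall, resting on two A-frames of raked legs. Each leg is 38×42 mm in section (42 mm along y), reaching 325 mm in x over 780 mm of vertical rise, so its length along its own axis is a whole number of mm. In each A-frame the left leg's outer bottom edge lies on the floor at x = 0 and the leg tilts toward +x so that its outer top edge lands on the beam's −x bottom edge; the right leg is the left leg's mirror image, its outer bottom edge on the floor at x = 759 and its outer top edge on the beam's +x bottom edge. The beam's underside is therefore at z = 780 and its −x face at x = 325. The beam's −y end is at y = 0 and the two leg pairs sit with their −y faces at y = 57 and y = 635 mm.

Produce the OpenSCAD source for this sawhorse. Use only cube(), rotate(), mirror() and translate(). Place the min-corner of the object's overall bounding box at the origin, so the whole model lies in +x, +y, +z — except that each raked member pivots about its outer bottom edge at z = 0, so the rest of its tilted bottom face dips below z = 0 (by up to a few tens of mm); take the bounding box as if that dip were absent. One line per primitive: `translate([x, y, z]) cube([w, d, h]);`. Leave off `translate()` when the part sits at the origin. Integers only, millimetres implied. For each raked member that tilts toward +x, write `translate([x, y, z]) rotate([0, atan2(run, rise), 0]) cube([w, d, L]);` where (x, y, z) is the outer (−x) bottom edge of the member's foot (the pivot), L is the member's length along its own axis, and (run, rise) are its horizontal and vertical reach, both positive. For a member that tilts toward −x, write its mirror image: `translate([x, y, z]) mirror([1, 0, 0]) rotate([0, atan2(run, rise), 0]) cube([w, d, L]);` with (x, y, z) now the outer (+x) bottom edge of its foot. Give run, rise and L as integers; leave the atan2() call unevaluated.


// leg length = √(325² + 780²) = 845
// right-leg outer foot x = 2·325 + 109 = 759
// beam min-corner = (325, 0, 780)
translate([325, 0, 780]) cube([109, 734, 88]);
translate([0, 57, 0]) rotate([0, atan2(325, 780), 0]) cube([38, 42, 845]);
translate([759, 57, 0]) mirror([1, 0, 0]) rotate([0, atan2(325, 780), 0]) cube([38, 42, 845]);
translate([0, 635, 0]) rotate([0, atan2(325, 780), 0]) cube([38, 42, 845]);
translate([759, 635, 0]) mirror([1, 0, 0]) rotate([0, atan2(325, 780), 0]) cube([38, 42, 845]);


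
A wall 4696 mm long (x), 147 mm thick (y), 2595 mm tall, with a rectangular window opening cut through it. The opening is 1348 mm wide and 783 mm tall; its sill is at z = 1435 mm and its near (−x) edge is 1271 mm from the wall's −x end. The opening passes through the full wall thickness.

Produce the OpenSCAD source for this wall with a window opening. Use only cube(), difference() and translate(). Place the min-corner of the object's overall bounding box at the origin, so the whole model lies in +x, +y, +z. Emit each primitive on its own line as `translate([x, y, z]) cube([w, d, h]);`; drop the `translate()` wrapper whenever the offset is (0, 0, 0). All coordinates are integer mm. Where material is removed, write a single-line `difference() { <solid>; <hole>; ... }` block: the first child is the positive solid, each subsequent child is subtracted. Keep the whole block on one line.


difference() { cube([4696, 147, 2595]); translate([1271, 0, 1435]) cube([1348, 147, 783]); }


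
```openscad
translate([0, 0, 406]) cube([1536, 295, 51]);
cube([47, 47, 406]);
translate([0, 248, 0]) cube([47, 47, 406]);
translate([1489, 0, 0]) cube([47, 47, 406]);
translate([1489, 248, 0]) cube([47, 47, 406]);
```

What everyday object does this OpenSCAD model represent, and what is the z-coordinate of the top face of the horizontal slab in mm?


A bench. The seat-top height is 457 mm.

A long slab on four corner posts — a bench. The slab sits at z = 406 with thickness 51, so the top is 406 + 51 = 457 mm.


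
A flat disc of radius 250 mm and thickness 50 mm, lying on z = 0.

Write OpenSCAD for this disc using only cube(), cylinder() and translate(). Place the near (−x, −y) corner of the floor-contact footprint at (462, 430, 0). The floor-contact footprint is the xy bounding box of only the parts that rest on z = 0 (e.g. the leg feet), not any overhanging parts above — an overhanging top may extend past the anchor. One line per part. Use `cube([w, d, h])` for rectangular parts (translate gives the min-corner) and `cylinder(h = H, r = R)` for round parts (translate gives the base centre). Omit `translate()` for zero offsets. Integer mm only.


translate([712, 680, 0]) cylinder(h = 50, r = 250);


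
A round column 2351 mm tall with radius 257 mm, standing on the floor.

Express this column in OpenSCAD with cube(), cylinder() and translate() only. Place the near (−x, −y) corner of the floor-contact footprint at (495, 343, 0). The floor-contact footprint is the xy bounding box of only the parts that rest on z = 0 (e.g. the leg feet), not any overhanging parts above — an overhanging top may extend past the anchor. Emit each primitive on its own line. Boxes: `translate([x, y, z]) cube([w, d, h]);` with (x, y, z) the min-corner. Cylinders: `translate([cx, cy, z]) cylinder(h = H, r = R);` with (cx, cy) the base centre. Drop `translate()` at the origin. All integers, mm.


translate([752, 600, 0]) cylinder(h = 2351, r = 257);


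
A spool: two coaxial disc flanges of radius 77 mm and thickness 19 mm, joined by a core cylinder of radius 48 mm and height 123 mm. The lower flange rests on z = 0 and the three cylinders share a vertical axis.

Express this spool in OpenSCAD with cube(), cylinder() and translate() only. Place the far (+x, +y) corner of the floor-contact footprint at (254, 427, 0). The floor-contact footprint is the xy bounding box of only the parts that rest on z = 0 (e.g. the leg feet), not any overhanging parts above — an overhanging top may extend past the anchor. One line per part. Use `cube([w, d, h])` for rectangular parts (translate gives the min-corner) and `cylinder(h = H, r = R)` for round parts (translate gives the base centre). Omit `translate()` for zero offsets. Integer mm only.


translate([177, 350, 0]) cylinder(h = 19, r = 77);
translate([177, 350, 19]) cylinder(h = 123, r = 48);
translate([177, 350, 142]) cylinder(h = 19, r = 77);


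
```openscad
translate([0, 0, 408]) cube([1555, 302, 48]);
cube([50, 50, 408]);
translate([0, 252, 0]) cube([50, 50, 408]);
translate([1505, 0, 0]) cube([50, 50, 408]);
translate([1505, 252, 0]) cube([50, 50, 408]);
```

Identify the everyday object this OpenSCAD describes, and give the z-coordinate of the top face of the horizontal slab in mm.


A bench. The seat-top height is 456 mm.

A long slab on four corner posts — a bench. The slab sits at z = 408 with thickness 48, so the top is 408 + 48 = 456 mm.


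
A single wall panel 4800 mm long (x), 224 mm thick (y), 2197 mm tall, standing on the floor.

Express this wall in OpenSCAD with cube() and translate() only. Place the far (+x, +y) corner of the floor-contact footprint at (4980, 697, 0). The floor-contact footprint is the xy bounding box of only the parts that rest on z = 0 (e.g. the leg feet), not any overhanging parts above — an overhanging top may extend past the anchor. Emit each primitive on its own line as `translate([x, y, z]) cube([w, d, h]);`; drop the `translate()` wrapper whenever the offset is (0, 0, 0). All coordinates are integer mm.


translate([180, 473, 0]) cube([4800, 224, 2197]);


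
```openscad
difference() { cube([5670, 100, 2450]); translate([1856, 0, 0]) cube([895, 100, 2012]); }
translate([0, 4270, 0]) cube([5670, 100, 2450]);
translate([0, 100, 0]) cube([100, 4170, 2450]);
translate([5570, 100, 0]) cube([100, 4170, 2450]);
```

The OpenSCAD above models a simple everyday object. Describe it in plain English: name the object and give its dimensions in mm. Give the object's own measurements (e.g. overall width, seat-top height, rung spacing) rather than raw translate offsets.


A single room: four walls, each 2450 mm tall and 100 mm thick, enclosing an outside footprint 5670×4370 mm (x × y), no floor or roof. The front and back walls (−y and +y sides) run the full x-width; the side walls fit between their inner faces. A door opening 895 mm wide and 2012 mm tall is cut through the front wall from the floor up, its −x edge 1856 mm from the wall's −x end.


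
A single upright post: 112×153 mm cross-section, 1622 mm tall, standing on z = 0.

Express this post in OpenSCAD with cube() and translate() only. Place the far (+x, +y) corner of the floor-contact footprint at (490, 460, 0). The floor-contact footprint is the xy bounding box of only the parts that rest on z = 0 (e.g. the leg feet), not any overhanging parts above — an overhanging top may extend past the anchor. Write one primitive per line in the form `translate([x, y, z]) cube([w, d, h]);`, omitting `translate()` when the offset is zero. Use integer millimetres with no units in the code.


translate([378, 307, 0]) cube([112, 153, 1622]);


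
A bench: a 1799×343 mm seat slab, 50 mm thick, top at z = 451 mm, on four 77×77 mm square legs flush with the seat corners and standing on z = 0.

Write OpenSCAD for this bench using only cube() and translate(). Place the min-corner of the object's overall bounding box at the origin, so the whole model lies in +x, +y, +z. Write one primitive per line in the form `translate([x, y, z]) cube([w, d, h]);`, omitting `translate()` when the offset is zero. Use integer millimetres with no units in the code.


// leg_h = 451 − 50 = 401
translate([0, 0, 401]) cube([1799, 343, 50]);
cube([77, 77, 401]);
translate([0, 266, 0]) cube([77, 77, 401]);
translate([1722, 0, 0]) cube([77, 77, 401]);
translate([1722, 266, 0]) cube([77, 77, 401]);


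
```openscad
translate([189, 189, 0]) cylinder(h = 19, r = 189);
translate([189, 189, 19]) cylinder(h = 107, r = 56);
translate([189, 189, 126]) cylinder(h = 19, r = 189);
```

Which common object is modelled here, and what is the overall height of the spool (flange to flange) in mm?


A spool. The overall height is 145 mm.

Three coaxial cylinders, large–small–large — a spool. Two 19 mm flanges and a 107 mm core give 19 + 107 + 19 = 145 mm.


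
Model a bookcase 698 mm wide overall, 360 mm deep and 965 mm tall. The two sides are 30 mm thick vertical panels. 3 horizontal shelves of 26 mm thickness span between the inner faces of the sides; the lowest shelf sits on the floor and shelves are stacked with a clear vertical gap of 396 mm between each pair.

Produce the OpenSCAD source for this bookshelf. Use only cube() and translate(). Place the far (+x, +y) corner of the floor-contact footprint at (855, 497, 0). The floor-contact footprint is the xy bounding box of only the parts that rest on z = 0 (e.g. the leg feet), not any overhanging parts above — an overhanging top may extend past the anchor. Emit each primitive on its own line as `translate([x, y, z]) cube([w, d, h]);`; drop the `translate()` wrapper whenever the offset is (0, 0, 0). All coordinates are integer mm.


translate([157, 137, 0]) cube([30, 360, 965]);
translate([825, 137, 0]) cube([30, 360, 965]);
translate([187, 137, 0]) cube([638, 360, 26]);
translate([187, 137, 422]) cube([638, 360, 26]);
translate([187, 137, 844]) cube([638, 360, 26]);


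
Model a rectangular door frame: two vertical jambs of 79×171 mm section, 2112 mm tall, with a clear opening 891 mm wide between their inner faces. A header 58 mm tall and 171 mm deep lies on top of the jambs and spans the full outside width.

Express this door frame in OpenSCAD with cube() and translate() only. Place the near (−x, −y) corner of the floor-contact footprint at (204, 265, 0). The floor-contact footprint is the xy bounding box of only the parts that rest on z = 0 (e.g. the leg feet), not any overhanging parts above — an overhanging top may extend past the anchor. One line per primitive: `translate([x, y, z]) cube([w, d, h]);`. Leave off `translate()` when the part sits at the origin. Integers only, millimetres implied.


translate([204, 265, 0]) cube([79, 171, 2112]);
translate([1174, 265, 0]) cube([79, 171, 2112]);
translate([204, 265, 2112]) cube([1049, 171, 58]);


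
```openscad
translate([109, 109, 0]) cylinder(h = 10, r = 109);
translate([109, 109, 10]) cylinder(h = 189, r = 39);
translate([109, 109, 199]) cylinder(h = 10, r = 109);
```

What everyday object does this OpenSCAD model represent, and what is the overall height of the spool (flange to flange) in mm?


A spool. The overall height is 209 mm.

Three coaxial cylinders, large–small–large — a spool. Two 10 mm flanges and a 189 mm core give 10 + 189 + 10 = 209 mm.


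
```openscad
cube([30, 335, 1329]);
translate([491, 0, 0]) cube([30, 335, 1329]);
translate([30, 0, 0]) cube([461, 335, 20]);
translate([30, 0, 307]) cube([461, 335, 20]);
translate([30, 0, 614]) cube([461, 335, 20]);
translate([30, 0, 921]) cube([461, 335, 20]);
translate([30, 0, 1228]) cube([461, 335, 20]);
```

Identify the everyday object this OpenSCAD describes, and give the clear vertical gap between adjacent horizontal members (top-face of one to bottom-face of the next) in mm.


A bookshelf. The clear shelf gap is 287 mm.

Two tall side panels with 5 horizontal boards between them — a bookshelf. The first two shelf undersides are at z = 0 and z = 307; with shelf thickness 20, the clear gap is 307 − 0 − 20 = 287 mm.


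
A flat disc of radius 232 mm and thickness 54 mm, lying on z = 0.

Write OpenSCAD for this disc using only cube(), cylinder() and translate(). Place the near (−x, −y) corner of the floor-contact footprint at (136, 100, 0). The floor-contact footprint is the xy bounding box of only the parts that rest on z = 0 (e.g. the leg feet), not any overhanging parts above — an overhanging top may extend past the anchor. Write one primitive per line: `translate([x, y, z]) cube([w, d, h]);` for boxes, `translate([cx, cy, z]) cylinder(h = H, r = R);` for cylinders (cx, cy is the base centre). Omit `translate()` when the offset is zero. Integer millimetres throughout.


translate([368, 332, 0]) cylinder(h = 54, r = 232);


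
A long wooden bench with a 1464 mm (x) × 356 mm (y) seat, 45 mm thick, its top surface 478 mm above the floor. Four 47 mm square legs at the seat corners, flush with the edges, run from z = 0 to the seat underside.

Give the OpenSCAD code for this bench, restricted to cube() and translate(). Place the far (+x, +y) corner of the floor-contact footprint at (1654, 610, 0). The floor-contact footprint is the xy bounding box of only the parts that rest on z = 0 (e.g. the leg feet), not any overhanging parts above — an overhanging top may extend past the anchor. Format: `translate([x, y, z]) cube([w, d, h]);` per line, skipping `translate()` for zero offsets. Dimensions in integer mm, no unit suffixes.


translate([190, 254, 433]) cube([1464, 356, 45]);
translate([190, 254, 0]) cube([47, 47, 433]);
translate([190, 563, 0]) cube([47, 47, 433]);
translate([1607, 254, 0]) cube([47, 47, 433]);
translate([1607, 563, 0]) cube([47, 47, 433]);


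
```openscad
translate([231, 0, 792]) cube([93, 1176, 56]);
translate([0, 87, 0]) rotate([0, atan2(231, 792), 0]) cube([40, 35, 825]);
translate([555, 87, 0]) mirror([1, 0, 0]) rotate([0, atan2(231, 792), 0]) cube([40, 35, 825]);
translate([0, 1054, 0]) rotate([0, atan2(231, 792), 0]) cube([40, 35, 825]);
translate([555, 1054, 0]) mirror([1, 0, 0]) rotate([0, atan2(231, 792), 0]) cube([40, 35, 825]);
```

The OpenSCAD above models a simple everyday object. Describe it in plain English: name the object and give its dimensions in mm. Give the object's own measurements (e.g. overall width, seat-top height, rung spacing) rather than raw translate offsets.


A sawhorse. A 93×1176×56 mm beam (x, y, z) sits on two A-frame leg pairs. Each pair is two raked legs of 40×35 mm section (35 mm along y) splaying symmetrically in x. Each leg rises 792 mm vertically over 231 mm of horizontal reach and is 825 mm long along its own axis. Every leg's outer bottom edge rests on the floor and its outer top edge meets a bottom edge of the beam — the left legs (tilting toward +x) meet the beam's −x bottom edge, the right legs (their mirror images, tilting toward −x) meet its +x bottom edge — so the leg tops tuck under the beam, the beam's underside is 792 mm above the floor, and the feet are 555 mm apart outside-to-outside with the beam centred between them. The two leg pairs are set in 87 mm from either end of the beam.


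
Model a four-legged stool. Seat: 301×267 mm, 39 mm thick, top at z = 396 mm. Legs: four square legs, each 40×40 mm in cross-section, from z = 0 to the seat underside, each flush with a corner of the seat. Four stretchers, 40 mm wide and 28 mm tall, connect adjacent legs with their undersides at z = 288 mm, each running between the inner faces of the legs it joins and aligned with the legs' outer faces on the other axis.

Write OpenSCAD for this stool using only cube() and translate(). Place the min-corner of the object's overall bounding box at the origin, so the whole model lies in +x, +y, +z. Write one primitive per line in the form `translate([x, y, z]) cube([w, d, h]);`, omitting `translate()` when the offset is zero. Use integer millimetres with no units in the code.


translate([0, 0, 357]) cube([301, 267, 39]);
cube([40, 40, 357]);
translate([261, 0, 0]) cube([40, 40, 357]);
translate([0, 227, 0]) cube([40, 40, 357]);
translate([261, 227, 0]) cube([40, 40, 357]);
translate([40, 0, 288]) cube([221, 40, 28]);
translate([40, 227, 288]) cube([221, 40, 28]);
translate([0, 40, 288]) cube([40, 187, 28]);
translate([261, 40, 288]) cube([40, 187, 28]);


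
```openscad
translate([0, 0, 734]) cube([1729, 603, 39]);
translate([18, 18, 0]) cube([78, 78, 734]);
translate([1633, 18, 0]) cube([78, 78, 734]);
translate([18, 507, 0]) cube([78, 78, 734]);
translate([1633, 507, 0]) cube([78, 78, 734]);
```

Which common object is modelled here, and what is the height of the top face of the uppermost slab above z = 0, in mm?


A table. The table height is 773 mm.

A 1729×603×39 slab sits at z = 734 on four 78 mm square posts — a table. The top surface is at 734 + 39 = 773 mm.


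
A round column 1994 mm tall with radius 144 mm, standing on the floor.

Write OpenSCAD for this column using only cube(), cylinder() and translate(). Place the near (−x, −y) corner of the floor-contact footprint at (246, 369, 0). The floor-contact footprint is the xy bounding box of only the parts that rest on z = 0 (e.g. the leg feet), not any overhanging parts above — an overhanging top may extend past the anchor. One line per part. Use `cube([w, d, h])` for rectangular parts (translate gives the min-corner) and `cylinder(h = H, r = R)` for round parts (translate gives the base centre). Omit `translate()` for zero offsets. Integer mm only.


translate([390, 513, 0]) cylinder(h = 1994, r = 144);


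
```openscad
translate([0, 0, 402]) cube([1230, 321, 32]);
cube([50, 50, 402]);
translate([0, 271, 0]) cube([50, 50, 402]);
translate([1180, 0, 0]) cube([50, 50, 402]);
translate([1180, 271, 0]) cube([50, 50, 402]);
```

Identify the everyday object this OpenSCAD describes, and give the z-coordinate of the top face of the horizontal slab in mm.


A bench. The seat-top height is 434 mm.

A long slab on four corner posts — a bench. The slab sits at z = 402 with thickness 32, so the top is 402 + 32 = 434 mm.


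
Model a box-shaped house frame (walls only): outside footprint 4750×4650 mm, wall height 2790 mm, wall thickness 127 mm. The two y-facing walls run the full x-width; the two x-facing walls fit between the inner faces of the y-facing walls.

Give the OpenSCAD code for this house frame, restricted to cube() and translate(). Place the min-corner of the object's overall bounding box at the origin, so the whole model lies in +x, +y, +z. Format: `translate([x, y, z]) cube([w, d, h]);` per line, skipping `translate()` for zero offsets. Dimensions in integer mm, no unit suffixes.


cube([4750, 127, 2790]);
translate([0, 4523, 0]) cube([4750, 127, 2790]);
translate([0, 127, 0]) cube([127, 4396, 2790]);
translate([4623, 127, 0]) cube([127, 4396, 2790]);


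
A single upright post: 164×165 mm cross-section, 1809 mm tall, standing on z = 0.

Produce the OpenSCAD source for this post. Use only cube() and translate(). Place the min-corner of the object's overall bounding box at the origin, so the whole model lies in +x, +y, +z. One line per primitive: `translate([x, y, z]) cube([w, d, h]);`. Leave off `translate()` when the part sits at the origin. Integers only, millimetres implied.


cube([164, 165, 1809]);


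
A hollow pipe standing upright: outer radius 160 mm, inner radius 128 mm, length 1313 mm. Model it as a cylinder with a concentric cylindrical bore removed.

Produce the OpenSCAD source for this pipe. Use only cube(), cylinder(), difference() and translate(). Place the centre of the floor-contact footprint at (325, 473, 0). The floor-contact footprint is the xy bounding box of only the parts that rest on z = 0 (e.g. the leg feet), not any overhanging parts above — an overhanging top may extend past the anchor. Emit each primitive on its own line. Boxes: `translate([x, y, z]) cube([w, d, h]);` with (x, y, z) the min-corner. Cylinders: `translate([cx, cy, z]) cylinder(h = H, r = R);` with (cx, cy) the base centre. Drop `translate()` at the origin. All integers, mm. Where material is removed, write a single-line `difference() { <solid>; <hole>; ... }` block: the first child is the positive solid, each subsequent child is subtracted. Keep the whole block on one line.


difference() { translate([325, 473, 0]) cylinder(h = 1313, r = 160); translate([325, 473, 0]) cylinder(h = 1313, r = 128); }


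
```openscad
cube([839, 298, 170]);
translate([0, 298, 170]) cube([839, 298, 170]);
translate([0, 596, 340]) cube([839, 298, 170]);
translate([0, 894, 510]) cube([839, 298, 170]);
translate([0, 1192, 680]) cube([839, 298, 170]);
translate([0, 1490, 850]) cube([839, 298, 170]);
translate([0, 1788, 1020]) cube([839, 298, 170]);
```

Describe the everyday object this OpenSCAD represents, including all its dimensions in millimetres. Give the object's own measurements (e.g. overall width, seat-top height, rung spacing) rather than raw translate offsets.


A straight staircase of 7 solid steps. Each step is 839 mm wide (x), 298 mm deep (y, the going) and 170 mm tall (the rise). The first step rests on the floor; each subsequent step sits one going further in +y and one rise higher in +z, directly behind and above the previous step with no overlap.


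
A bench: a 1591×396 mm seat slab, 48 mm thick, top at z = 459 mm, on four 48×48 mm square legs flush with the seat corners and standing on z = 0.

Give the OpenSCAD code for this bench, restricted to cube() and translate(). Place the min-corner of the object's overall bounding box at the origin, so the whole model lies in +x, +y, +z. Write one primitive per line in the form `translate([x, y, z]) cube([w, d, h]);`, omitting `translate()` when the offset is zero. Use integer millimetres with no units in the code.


// leg_h = 459 − 48 = 411
translate([0, 0, 411]) cube([1591, 396, 48]);
cube([48, 48, 411]);
translate([0, 348, 0]) cube([48, 48, 411]);
translate([1543, 0, 0]) cube([48, 48, 411]);
translate([1543, 348, 0]) cube([48, 48, 411]);


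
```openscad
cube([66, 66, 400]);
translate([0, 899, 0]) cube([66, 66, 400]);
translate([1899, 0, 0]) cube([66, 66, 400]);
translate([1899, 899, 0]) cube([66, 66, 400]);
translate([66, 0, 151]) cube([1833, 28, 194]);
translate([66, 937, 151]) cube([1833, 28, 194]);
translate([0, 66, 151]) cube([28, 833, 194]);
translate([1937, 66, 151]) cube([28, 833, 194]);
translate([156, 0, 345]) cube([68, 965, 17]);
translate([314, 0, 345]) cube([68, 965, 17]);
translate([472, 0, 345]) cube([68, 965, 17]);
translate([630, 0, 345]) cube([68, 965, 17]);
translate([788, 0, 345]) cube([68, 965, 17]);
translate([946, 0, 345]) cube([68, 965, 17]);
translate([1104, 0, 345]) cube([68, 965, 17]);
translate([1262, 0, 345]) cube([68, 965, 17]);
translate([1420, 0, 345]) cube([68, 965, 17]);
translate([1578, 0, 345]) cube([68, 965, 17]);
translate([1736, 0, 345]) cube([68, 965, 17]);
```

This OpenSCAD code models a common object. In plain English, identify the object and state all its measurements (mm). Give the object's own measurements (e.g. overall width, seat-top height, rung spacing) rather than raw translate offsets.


A bed frame 1965 mm long (x) by 965 mm wide (y). Four 66×66 mm corner posts, 400 mm tall, at the corners of the footprint. Four rails of 28 mm thickness and 194 mm height run between adjacent posts with their undersides at z = 151 mm, their outer faces flush with the outside of the frame (the two x-running rails run between the posts' inner faces; the two y-running rails run between the posts' inner faces). 11 slats, each 68 mm wide (x) and 17 mm thick, lie across the top of the two x-running rails, running the full 965 mm width of the frame in y; along x they sit between the end posts with a 90 mm gap after the −x posts and between neighbouring slats, leaving 95 mm before the +x posts.


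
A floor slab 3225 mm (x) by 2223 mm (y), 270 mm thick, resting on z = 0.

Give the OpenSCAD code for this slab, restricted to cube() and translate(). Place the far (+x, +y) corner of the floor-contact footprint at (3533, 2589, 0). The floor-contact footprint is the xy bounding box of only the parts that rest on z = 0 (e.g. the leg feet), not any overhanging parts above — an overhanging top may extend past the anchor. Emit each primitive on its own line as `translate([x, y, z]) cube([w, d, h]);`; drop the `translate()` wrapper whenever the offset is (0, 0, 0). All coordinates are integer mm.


translate([308, 366, 0]) cube([3225, 2223, 270]);
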